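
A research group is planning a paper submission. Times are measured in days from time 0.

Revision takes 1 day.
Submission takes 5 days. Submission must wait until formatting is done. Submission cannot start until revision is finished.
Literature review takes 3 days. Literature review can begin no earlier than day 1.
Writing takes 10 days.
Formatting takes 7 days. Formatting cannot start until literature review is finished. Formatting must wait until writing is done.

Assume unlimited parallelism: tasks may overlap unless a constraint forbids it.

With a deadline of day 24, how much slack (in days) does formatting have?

2

Writing can start immediately at day 0; it finishes at day 10.
Literature review waits on its own release at day 1, so it starts at day 1 and finishes at 1 + 3 = day 4.
Formatting has to wait for literature review (finishes day 4); writing (finishes day 10). The latest of these is day 10, so formatting runs day 10 to 10 + 7 = day 17.

Working backward from the deadline:
To finish by day 24, submission (duration 5) must start no later than day 19.
Formatting must finish before submission (must start by day 19). With a 7-day duration, formatting must start by 19 − 7 = day 12.
So formatting can start as early as day 10 and as late as day 12, giving 12 − 10 = 2 days of slack.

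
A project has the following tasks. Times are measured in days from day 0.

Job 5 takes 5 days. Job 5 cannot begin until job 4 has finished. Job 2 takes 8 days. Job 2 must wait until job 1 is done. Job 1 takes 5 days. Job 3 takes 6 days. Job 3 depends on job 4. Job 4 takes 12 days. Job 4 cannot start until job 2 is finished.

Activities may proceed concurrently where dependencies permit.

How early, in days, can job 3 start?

Nothing blocks job 1, so it runs from day 0 to day 5.
Job 2 cannot begin until job 1 (finishes day 5). It runs from day 5 to 5 + 8 = day 13.
Job 4 cannot begin until job 2 (finishes day 13). It runs from day 13 to 13 + 12 = day 25.
Job 3 waits on job 4 (finishes day 25), so the earliest it can start is day 25.

25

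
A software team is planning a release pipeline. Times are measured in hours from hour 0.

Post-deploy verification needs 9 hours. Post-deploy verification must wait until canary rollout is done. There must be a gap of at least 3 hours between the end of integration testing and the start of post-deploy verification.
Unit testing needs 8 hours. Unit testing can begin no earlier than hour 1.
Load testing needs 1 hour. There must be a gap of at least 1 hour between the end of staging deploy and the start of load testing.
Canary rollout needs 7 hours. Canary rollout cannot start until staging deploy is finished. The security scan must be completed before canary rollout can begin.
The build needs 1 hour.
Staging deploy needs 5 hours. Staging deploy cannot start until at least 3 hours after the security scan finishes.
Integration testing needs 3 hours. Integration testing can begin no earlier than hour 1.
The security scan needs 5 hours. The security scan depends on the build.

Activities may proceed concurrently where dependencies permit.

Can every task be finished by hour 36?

Yes

Integration testing waits on its own release at hour 1, so it starts at hour 1 and finishes at 1 + 3 = hour 4.
Unit testing cannot begin until its own release at hour 1. It runs from hour 1 to 1 + 8 = hour 9.
The build can start immediately at hour 0; it finishes at hour 1.
The security scan waits on the build (finishes hour 1), so it starts at hour 1 and finishes at 1 + 5 = hour 6.
Staging deploy cannot begin until the security scan (finishes hour 6, plus 3-hour gap → hour 9). It runs from hour 9 to 9 + 5 = hour 14.
Load testing waits on staging deploy (finishes hour 14, plus 1-hour gap → hour 15), so it starts at hour 15 and finishes at 15 + 1 = hour 16.
For canary rollout: staging deploy (finishes hour 14); the security scan (finishes hour 6). Taking the maximum gives a start of hour 14, and it finishes at 14 + 7 = hour 21.
For post-deploy verification: canary rollout (finishes hour 21); integration testing (finishes hour 4, plus 3-hour gap → hour 7). Taking the maximum gives a start of hour 21, and it finishes at 21 + 9 = hour 30.
Every task is finished by hour 30, which is no later than the deadline of 36, so the schedule is feasible.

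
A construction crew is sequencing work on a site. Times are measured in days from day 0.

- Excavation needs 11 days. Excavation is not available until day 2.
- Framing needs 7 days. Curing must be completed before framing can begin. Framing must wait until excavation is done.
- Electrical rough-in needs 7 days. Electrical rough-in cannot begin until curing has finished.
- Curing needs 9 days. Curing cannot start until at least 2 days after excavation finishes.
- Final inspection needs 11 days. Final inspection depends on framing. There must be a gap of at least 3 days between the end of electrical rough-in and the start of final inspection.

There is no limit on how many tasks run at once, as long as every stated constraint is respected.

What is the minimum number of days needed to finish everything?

45

After its own release at day 2, excavation can start at day 2 and finishes at day 13.
Curing waits on excavation (finishes day 13, plus 2-day gap → day 15), so it starts at day 15 and finishes at 15 + 9 = day 24.
After curing (finishes day 24), electrical rough-in can start at day 24 and finishes at day 31.
For framing: curing (finishes day 24); excavation (finishes day 13). Taking the maximum gives a start of day 24, and it finishes at 24 + 7 = day 31.
Final inspection needs all of framing (finishes day 31); electrical rough-in (finishes day 31, plus 3-day gap → day 34). That puts its earliest start at day 34; it finishes at 34 + 11 = day 45.
All tasks are finished once the last one completes. Finish times: Excavation at 13, Curing at 24, Framing at 31, Electrical rough-in at 31, Final inspection at 45. The latest is day 45.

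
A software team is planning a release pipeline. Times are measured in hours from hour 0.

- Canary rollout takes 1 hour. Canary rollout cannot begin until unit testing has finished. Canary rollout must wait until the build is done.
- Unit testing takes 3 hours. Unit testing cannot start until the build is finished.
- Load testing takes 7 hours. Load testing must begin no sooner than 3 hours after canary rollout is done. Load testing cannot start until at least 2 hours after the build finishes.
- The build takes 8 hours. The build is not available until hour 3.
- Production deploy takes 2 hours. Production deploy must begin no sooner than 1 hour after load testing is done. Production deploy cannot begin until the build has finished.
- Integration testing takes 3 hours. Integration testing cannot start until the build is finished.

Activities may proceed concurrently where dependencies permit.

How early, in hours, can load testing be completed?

25

After its own release at hour 3, the build can start at hour 3 and finishes at hour 11.
Unit testing cannot begin until the build (finishes hour 11). It runs from hour 11 to 11 + 3 = hour 14.
Canary rollout needs all of unit testing (finishes hour 14); the build (finishes hour 11). That puts its earliest start at hour 14; it finishes at 14 + 1 = hour 15.
Load testing cannot start until canary rollout (finishes hour 15, plus 3-hour gap → hour 18); the build (finishes hour 11, plus 2-hour gap → hour 13). The controlling bound is hour 18, so load testing finishes at 18 + 7 = hour 25.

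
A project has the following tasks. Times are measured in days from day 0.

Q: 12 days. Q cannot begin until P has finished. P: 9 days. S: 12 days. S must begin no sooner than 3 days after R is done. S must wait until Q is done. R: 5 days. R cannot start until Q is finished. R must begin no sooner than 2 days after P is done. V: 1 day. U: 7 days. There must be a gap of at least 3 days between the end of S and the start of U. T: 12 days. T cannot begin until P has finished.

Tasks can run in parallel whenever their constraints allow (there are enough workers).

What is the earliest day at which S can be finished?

41

Nothing blocks P, so it runs from day 0 to day 9.
Q cannot begin until P (finishes day 9). It runs from day 9 to 9 + 12 = day 21.
For R: Q (finishes day 21); P (finishes day 9, plus 2-day gap → day 11). Taking the maximum gives a start of day 21, and it finishes at 21 + 5 = day 26.
S needs all of R (finishes day 26, plus 3-day gap → day 29); Q (finishes day 21). That puts its earliest start at day 29; it finishes at 29 + 12 = day 41.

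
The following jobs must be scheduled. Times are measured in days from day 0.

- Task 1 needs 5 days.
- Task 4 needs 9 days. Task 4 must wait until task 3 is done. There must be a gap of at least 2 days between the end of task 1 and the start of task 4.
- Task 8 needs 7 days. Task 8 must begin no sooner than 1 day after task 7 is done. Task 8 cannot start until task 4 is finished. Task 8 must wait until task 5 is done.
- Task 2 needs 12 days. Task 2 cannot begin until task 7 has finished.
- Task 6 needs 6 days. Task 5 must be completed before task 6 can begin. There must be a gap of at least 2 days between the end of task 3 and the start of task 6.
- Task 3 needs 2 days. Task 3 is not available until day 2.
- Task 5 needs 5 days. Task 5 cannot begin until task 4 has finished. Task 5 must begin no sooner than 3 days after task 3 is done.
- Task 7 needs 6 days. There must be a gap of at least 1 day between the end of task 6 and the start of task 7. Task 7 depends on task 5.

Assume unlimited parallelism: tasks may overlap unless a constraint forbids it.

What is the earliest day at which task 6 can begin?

21

After its own release at day 2, task 3 can start at day 2 and finishes at day 4.
Task 1 has no prerequisites, so it starts at day 0 and finishes at day 5.
Task 4 cannot start until task 3 (finishes day 4); task 1 (finishes day 5, plus 2-day gap → day 7). The controlling bound is day 7, so task 4 finishes at 7 + 9 = day 16.
Task 5 has to wait for task 4 (finishes day 16); task 3 (finishes day 4, plus 3-day gap → day 7). The latest of these is day 16, so task 5 runs day 16 to 16 + 5 = day 21.
Task 6 waits on task 5 (finishes day 21); task 3 (finishes day 4, plus 2-day gap → day 6). The latest of these is day 21, which is the earliest task 6 can start.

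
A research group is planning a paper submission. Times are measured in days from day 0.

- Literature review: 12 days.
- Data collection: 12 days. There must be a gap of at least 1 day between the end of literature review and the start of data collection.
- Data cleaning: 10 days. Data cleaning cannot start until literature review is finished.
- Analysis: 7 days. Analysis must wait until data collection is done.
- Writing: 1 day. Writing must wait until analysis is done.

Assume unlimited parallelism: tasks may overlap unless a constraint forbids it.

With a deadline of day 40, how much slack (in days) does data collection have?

7

Literature review has no prerequisites, so it starts at day 0 and finishes at day 12.
After literature review (finishes day 12, plus 1-day gap → day 13), data collection can start at day 13 and finishes at day 25.

Working backward from the deadline:
Writing must finish by day 40; it takes 1 day, so it must start by 40 − 1 = day 39.
Analysis must finish before writing (must start by day 39). With a 7-day duration, analysis must start by 39 − 7 = day 32.
Since analysis (must start by day 32) depends on it, data collection must finish by day 32. Backing off its 12-day duration gives a latest start of day 20.
So data collection can start as early as day 13 and as late as day 20, giving 20 − 13 = 7 days of slack.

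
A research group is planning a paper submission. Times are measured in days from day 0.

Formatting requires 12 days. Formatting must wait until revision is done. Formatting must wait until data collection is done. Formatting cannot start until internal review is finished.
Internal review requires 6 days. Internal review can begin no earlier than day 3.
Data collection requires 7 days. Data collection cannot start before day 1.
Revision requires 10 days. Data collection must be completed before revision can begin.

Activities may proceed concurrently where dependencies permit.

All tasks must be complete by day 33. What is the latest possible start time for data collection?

Nothing follows formatting; the deadline of day 33 is its only limit. It must start by 33 − 12 = day 21.
Revision has to be done before formatting (must start by day 21). That means finishing by day 21, i.e. starting by 21 − 10 = day 11.
Data collection has several dependents: revision (must start by day 11); formatting (must start by day 21). The earliest of those limits is day 11, so data collection must start by 11 − 7 = day 4.

4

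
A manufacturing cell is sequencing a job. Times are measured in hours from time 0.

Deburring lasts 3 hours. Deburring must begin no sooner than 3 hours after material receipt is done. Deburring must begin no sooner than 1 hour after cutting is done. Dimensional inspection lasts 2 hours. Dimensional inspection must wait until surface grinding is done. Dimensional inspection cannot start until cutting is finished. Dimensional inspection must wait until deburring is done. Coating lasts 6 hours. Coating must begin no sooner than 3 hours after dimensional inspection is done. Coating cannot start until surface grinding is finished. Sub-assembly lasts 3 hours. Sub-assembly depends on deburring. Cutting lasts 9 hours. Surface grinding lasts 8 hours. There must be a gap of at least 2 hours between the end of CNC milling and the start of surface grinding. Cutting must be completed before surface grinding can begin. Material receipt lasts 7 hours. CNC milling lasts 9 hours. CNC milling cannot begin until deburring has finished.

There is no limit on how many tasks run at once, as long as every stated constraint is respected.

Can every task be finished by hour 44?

Cutting has no prerequisites, so it starts at hour 0 and finishes at hour 9.
Nothing blocks material receipt, so it runs from hour 0 to hour 7.
Deburring cannot start until material receipt (finishes hour 7, plus 3-hour gap → hour 10); cutting (finishes hour 9, plus 1-hour gap → hour 10). The controlling bound is hour 10, so deburring finishes at 10 + 3 = hour 13.
After deburring (finishes hour 13), sub-assembly can start at hour 13 and finishes at hour 16.
CNC milling cannot begin until deburring (finishes hour 13). It runs from hour 13 to 13 + 9 = hour 22.
Surface grinding needs all of CNC milling (finishes hour 22, plus 2-hour gap → hour 24); cutting (finishes hour 9). That puts its earliest start at hour 24; it finishes at 24 + 8 = hour 32.
Dimensional inspection cannot start until surface grinding (finishes hour 32); cutting (finishes hour 9); deburring (finishes hour 13). The controlling bound is hour 32, so dimensional inspection finishes at 32 + 2 = hour 34.
Coating cannot start until dimensional inspection (finishes hour 34, plus 3-hour gap → hour 37); surface grinding (finishes hour 32). The controlling bound is hour 37, so coating finishes at 37 + 6 = hour 43.
Every task is finished by hour 43, which is no later than the deadline of 44, so the schedule is feasible.

Yes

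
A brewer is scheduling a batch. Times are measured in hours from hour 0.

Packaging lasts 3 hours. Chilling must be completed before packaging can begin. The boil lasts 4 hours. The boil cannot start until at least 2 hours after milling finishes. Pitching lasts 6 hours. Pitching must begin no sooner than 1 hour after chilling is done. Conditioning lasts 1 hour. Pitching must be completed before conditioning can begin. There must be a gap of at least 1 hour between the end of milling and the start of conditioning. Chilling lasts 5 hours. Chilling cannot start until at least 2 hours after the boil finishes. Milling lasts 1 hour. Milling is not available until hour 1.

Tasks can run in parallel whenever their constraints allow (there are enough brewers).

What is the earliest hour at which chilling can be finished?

Milling cannot begin until its own release at hour 1. It runs from hour 1 to 1 + 1 = hour 2.
The boil waits on milling (finishes hour 2, plus 2-hour gap → hour 4), so it starts at hour 4 and finishes at 4 + 4 = hour 8.
Chilling cannot begin until the boil (finishes hour 8, plus 2-hour gap → hour 10). It runs from hour 10 to 10 + 5 = hour 15.

15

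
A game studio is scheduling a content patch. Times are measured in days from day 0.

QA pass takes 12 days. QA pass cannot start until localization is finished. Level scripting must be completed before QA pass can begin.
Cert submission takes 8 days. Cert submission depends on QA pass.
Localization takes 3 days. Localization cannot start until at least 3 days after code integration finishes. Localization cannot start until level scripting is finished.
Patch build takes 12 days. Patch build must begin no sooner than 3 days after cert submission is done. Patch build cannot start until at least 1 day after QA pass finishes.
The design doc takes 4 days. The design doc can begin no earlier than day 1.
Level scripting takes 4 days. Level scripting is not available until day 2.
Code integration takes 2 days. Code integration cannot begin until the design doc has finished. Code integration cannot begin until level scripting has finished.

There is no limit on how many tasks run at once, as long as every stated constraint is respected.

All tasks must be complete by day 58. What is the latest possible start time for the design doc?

Patch build must finish by day 58; it takes 12 days, so it must start by 58 − 12 = day 46.
Since patch build (must start by day 46, minus 3-day gap → day 43) depends on it, cert submission must finish by day 43. Backing off its 8-day duration gives a latest start of day 35.
QA pass feeds cert submission (must start by day 35); patch build (must start by day 46, minus 1-day gap → day 45). Taking the minimum, QA pass must finish by day 35 and start by 35 − 12 = day 23.
Since QA pass (must start by day 23) depends on it, localization must finish by day 23. Backing off its 3-day duration gives a latest start of day 20.
Code integration has to be done before localization (must start by day 20, minus 3-day gap → day 17). That means finishing by day 17, i.e. starting by 17 − 2 = day 15.
The design doc must finish before code integration (must start by day 15). With a 4-day duration, the design doc must start by 15 − 4 = day 11.

11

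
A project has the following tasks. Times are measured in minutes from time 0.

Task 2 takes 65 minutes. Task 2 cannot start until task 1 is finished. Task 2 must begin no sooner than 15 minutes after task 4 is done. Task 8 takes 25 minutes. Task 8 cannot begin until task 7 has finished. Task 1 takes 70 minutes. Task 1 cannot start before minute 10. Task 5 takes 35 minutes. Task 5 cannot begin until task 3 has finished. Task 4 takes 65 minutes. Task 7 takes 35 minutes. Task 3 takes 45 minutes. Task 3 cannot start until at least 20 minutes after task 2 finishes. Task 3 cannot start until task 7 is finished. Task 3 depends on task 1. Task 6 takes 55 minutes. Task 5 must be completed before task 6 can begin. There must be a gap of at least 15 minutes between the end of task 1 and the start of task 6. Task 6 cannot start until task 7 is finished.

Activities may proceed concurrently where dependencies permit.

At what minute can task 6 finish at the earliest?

Nothing blocks task 7, so it runs from minute 0 to minute 35.
Task 4 can start immediately at minute 0; it finishes at minute 65.
Task 1 cannot begin until its own release at minute 10. It runs from minute 10 to 10 + 70 = minute 80.
Task 2 needs all of task 1 (finishes minute 80); task 4 (finishes minute 65, plus 15-minute gap → minute 80). That puts its earliest start at minute 80; it finishes at 80 + 65 = minute 145.
Task 3 needs all of task 2 (finishes minute 145, plus 20-minute gap → minute 165); task 7 (finishes minute 35); task 1 (finishes minute 80). That puts its earliest start at minute 165; it finishes at 165 + 45 = minute 210.
After task 3 (finishes minute 210), task 5 can start at minute 210 and finishes at minute 245.
Task 6 needs all of task 5 (finishes minute 245); task 1 (finishes minute 80, plus 15-minute gap → minute 95); task 7 (finishes minute 35). That puts its earliest start at minute 245; it finishes at 245 + 55 = minute 300.

300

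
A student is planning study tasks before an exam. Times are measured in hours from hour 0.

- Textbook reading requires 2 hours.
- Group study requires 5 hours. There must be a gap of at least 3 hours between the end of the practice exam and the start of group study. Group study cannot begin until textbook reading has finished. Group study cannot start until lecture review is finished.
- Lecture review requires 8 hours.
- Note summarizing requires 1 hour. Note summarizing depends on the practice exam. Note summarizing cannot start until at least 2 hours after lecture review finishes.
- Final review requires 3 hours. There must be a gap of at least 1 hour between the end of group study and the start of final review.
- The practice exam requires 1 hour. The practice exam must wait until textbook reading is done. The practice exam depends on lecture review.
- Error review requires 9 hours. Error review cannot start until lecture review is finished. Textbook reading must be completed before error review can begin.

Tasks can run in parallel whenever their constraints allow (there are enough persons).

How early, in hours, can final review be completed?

Nothing blocks lecture review, so it runs from hour 0 to hour 8.
Textbook reading has no prerequisites, so it starts at hour 0 and finishes at hour 2.
The practice exam has to wait for textbook reading (finishes hour 2); lecture review (finishes hour 8). The latest of these is hour 8, so the practice exam runs hour 8 to 8 + 1 = hour 9.
Group study has to wait for the practice exam (finishes hour 9, plus 3-hour gap → hour 12); textbook reading (finishes hour 2); lecture review (finishes hour 8). The latest of these is hour 12, so group study runs hour 12 to 12 + 5 = hour 17.
Final review cannot begin until group study (finishes hour 17, plus 1-hour gap → hour 18). It runs from hour 18 to 18 + 3 = hour 21.

21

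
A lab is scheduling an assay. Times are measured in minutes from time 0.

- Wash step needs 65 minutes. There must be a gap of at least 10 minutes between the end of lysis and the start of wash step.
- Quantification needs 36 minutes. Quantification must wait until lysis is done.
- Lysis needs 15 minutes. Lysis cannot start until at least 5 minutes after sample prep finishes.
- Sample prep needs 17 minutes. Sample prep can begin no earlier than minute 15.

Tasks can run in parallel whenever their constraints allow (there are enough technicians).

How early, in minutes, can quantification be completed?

88

After its own release at minute 15, sample prep can start at minute 15 and finishes at minute 32.
After sample prep (finishes minute 32, plus 5-minute gap → minute 37), lysis can start at minute 37 and finishes at minute 52.
Quantification waits on lysis (finishes minute 52), so it starts at minute 52 and finishes at 52 + 36 = minute 88.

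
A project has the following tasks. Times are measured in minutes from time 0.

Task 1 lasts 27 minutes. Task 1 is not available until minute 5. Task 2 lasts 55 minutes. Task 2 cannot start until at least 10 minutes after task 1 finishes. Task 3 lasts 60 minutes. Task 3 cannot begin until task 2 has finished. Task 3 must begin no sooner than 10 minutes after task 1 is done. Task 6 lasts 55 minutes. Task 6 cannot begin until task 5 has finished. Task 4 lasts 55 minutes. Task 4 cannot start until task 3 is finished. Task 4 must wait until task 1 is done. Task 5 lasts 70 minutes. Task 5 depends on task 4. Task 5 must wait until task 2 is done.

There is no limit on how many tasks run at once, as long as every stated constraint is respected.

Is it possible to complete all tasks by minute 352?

Yes

After its own release at minute 5, task 1 can start at minute 5 and finishes at minute 32.
Task 2 cannot begin until task 1 (finishes minute 32, plus 10-minute gap → minute 42). It runs from minute 42 to 42 + 55 = minute 97.
Task 3 has to wait for task 2 (finishes minute 97); task 1 (finishes minute 32, plus 10-minute gap → minute 42). The latest of these is minute 97, so task 3 runs minute 97 to 97 + 60 = minute 157.
Task 4 cannot start until task 3 (finishes minute 157); task 1 (finishes minute 32). The controlling bound is minute 157, so task 4 finishes at 157 + 55 = minute 212.
Task 5 has to wait for task 4 (finishes minute 212); task 2 (finishes minute 97). The latest of these is minute 212, so task 5 runs minute 212 to 212 + 70 = minute 282.
After task 5 (finishes minute 282), task 6 can start at minute 282 and finishes at minute 337.
Every task is finished by minute 337, which is no later than the deadline of 352, so the schedule is feasible.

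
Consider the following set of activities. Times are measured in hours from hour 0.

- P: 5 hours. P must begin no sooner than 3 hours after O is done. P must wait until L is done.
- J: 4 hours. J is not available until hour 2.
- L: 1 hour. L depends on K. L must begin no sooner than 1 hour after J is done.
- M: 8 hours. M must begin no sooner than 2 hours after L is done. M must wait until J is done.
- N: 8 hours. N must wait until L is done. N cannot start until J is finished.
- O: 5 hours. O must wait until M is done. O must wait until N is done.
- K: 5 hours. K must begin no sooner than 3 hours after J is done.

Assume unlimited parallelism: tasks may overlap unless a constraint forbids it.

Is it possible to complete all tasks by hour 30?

No

J cannot begin until its own release at hour 2. It runs from hour 2 to 2 + 4 = hour 6.
K waits on J (finishes hour 6, plus 3-hour gap → hour 9), so it starts at hour 9 and finishes at 9 + 5 = hour 14.
L needs all of K (finishes hour 14); J (finishes hour 6, plus 1-hour gap → hour 7). That puts its earliest start at hour 14; it finishes at 14 + 1 = hour 15.
N needs all of L (finishes hour 15); J (finishes hour 6). That puts its earliest start at hour 15; it finishes at 15 + 8 = hour 23.
M needs all of L (finishes hour 15, plus 2-hour gap → hour 17); J (finishes hour 6). That puts its earliest start at hour 17; it finishes at 17 + 8 = hour 25.
For O: M (finishes hour 25); N (finishes hour 23). Taking the maximum gives a start of hour 25, and it finishes at 25 + 5 = hour 30.
P has to wait for O (finishes hour 30, plus 3-hour gap → hour 33); L (finishes hour 15). The latest of these is hour 33, so P runs hour 33 to 33 + 5 = hour 38.
The earliest everything can be done is hour 38, which is after the deadline of 30, so it is not possible.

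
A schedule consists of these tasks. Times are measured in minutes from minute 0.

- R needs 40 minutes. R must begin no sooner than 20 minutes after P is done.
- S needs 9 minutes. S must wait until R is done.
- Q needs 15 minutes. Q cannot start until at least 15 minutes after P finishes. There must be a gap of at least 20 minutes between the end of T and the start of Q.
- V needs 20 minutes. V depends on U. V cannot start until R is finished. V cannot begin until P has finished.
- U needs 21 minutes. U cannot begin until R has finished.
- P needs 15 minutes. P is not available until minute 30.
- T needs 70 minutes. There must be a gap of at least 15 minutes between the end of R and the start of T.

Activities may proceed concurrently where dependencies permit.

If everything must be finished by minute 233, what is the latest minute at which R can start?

73

To finish by minute 233, S (duration 9) must start no later than minute 224.
To finish by minute 233, Q (duration 15) must start no later than minute 218.
T has to be done before Q (must start by minute 218, minus 20-minute gap → minute 198). That means finishing by minute 198, i.e. starting by 198 − 70 = minute 128.
To finish by minute 233, V (duration 20) must start no later than minute 213.
Since V (must start by minute 213) depends on it, U must finish by minute 213. Backing off its 21-minute duration gives a latest start of minute 192.
For R: S (must start by minute 224); T (must start by minute 128, minus 15-minute gap → minute 113); U (must start by minute 192); V (must start by minute 213). The most restrictive is minute 113; with a 40-minute duration, R must start by minute 73.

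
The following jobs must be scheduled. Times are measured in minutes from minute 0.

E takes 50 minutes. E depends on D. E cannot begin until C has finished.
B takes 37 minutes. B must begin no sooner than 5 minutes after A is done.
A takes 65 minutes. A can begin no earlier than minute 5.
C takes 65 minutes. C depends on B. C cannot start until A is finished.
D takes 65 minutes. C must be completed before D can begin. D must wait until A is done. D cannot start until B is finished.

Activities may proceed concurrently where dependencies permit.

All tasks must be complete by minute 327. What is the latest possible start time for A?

E has no dependents, so it just needs to finish by minute 327. Starting by 327 − 50 = minute 277 achieves that.
D has to be done before E (must start by minute 277). That means finishing by minute 277, i.e. starting by 277 − 65 = minute 212.
C has several dependents: D (must start by minute 212); E (must start by minute 277). The earliest of those limits is minute 212, so C must start by 212 − 65 = minute 147.
For B: C (must start by minute 147); D (must start by minute 212). The most restrictive is minute 147; with a 37-minute duration, B must start by minute 110.
For A: B (must start by minute 110, minus 5-minute gap → minute 105); C (must start by minute 147); D (must start by minute 212). The most restrictive is minute 105; with a 65-minute duration, A must start by minute 40.

40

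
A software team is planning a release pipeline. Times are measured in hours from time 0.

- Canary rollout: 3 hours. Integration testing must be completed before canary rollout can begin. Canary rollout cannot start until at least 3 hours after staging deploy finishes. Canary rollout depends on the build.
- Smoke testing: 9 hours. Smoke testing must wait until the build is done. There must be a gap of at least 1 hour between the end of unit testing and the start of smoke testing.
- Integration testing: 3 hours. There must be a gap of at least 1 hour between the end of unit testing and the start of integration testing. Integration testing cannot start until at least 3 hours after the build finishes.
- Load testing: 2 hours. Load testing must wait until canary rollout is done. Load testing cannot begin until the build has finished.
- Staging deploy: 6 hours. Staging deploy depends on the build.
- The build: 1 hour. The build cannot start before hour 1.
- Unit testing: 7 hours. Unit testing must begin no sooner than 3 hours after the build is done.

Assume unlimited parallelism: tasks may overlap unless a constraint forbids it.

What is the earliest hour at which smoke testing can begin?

After its own release at hour 1, the build can start at hour 1 and finishes at hour 2.
Unit testing waits on the build (finishes hour 2, plus 3-hour gap → hour 5), so it starts at hour 5 and finishes at 5 + 7 = hour 12.
Smoke testing waits on the build (finishes hour 2); unit testing (finishes hour 12, plus 1-hour gap → hour 13). The latest of these is hour 13, which is the earliest smoke testing can start.

13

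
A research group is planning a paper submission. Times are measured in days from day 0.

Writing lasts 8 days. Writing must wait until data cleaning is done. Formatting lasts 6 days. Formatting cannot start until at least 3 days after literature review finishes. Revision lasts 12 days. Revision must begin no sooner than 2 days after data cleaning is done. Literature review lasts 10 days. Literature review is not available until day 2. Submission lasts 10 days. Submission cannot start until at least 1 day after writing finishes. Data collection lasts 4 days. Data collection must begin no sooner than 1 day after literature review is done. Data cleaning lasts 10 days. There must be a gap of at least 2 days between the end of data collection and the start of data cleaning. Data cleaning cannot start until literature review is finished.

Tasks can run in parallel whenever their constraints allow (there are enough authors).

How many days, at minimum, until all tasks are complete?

48

Literature review cannot begin until its own release at day 2. It runs from day 2 to 2 + 10 = day 12.
Formatting waits on literature review (finishes day 12, plus 3-day gap → day 15), so it starts at day 15 and finishes at 15 + 6 = day 21.
Data collection waits on literature review (finishes day 12, plus 1-day gap → day 13), so it starts at day 13 and finishes at 13 + 4 = day 17.
Data cleaning has to wait for data collection (finishes day 17, plus 2-day gap → day 19); literature review (finishes day 12). The latest of these is day 19, so data cleaning runs day 19 to 19 + 10 = day 29.
Revision cannot begin until data cleaning (finishes day 29, plus 2-day gap → day 31). It runs from day 31 to 31 + 12 = day 43.
Writing waits on data cleaning (finishes day 29), so it starts at day 29 and finishes at 29 + 8 = day 37.
After writing (finishes day 37, plus 1-day gap → day 38), submission can start at day 38 and finishes at day 48.
All tasks are finished once the last one completes. Finish times: Literature review at 12, Data collection at 17, Data cleaning at 29, Writing at 37, Revision at 43, Formatting at 21, Submission at 48. The latest is day 48.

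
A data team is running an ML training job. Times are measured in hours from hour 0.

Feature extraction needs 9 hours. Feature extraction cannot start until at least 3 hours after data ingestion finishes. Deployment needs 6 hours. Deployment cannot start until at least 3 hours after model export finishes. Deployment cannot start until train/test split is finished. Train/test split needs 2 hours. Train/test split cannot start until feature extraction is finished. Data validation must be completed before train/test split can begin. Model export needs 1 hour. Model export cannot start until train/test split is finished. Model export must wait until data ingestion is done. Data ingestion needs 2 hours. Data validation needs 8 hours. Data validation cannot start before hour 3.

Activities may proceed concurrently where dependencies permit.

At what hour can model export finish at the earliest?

17

Data validation waits on its own release at hour 3, so it starts at hour 3 and finishes at 3 + 8 = hour 11.
Nothing blocks data ingestion, so it runs from hour 0 to hour 2.
Feature extraction waits on data ingestion (finishes hour 2, plus 3-hour gap → hour 5), so it starts at hour 5 and finishes at 5 + 9 = hour 14.
Train/test split needs all of feature extraction (finishes hour 14); data validation (finishes hour 11). That puts its earliest start at hour 14; it finishes at 14 + 2 = hour 16.
Model export has to wait for train/test split (finishes hour 16); data ingestion (finishes hour 2). The latest of these is hour 16, so model export runs hour 16 to 16 + 1 = hour 17.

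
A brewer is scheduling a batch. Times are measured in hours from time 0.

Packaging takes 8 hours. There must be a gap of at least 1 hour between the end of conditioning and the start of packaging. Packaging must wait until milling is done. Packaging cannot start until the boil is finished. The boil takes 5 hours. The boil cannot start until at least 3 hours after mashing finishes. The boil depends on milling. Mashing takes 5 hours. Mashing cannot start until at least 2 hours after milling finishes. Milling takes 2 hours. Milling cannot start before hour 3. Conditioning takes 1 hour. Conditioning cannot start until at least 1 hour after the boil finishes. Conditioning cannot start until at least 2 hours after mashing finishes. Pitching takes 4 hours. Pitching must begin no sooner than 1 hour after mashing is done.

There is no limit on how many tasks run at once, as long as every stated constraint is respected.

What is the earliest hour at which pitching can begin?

Milling cannot begin until its own release at hour 3. It runs from hour 3 to 3 + 2 = hour 5.
Mashing cannot begin until milling (finishes hour 5, plus 2-hour gap → hour 7). It runs from hour 7 to 7 + 5 = hour 12.
Pitching waits on mashing (finishes hour 12, plus 1-hour gap → hour 13), so the earliest it can start is hour 13.

13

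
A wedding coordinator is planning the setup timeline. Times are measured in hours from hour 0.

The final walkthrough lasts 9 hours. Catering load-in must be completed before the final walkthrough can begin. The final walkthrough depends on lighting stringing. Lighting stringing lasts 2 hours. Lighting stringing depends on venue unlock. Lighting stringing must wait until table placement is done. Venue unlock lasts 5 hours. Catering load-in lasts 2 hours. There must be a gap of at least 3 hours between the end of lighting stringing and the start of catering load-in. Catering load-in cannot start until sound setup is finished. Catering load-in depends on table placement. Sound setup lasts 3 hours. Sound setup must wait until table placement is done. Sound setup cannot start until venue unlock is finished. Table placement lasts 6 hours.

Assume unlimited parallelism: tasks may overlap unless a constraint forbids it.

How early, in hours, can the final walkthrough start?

Nothing blocks table placement, so it runs from hour 0 to hour 6.
Venue unlock has no prerequisites, so it starts at hour 0 and finishes at hour 5.
For sound setup: table placement (finishes hour 6); venue unlock (finishes hour 5). Taking the maximum gives a start of hour 6, and it finishes at 6 + 3 = hour 9.
Lighting stringing needs all of venue unlock (finishes hour 5); table placement (finishes hour 6). That puts its earliest start at hour 6; it finishes at 6 + 2 = hour 8.
Catering load-in has to wait for lighting stringing (finishes hour 8, plus 3-hour gap → hour 11); sound setup (finishes hour 9); table placement (finishes hour 6). The latest of these is hour 11, so catering load-in runs hour 11 to 11 + 2 = hour 13.
The final walkthrough waits on catering load-in (finishes hour 13); lighting stringing (finishes hour 8). The latest of these is hour 13, which is the earliest the final walkthrough can start.

13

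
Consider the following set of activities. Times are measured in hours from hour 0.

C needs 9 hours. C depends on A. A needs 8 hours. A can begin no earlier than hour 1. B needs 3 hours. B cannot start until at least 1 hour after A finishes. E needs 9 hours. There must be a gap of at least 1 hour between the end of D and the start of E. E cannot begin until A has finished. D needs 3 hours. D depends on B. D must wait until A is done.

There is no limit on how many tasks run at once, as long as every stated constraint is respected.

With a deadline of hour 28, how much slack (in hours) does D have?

2

A cannot begin until its own release at hour 1. It runs from hour 1 to 1 + 8 = hour 9.
After A (finishes hour 9, plus 1-hour gap → hour 10), B can start at hour 10 and finishes at hour 13.
D has to wait for B (finishes hour 13); A (finishes hour 9). The latest of these is hour 13, so D runs hour 13 to 13 + 3 = hour 16.

Working backward from the deadline:
E must finish by hour 28; it takes 9 hours, so it must start by 28 − 9 = hour 19.
D must finish before E (must start by hour 19, minus 1-hour gap → hour 18). With a 3-hour duration, D must start by 18 − 3 = hour 15.
So D can start as early as hour 13 and as late as hour 15, giving 15 − 13 = 2 hours of slack.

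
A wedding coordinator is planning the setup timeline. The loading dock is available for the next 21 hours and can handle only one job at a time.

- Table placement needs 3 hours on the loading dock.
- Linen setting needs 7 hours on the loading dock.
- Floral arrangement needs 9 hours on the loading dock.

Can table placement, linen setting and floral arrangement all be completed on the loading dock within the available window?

Yes

Running back to back, the jobs need 3 + 7 + 9 = 19 hours on the loading dock.
Since 19 ≤ 21, they fit within the window.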